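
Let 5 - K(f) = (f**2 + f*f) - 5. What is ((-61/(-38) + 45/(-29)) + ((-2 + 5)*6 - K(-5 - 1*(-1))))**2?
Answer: 1948251321/1214404 ≈ 1604.3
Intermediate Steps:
K(f) = 10 - 2*f**2 (K(f) = 5 - ((f**2 + f*f) - 5) = 5 - ((f**2 + f**2) - 5) = 5 - (2*f**2 - 5) = 5 - (-5 + 2*f**2) = 5 + (5 - 2*f**2) = 10 - 2*f**2)
((-61/(-38) + 45/(-29)) + ((-2 + 5)*6 - K(-5 - 1*(-1))))**2 = ((-61/(-38) + 45/(-29)) + ((-2 + 5)*6 - (10 - 2*(-5 - 1*(-1))**2)))**2 = ((-61*(-1/38) + 45*(-1/29)) + (3*6 - (10 - 2*(-5 + 1)**2)))**2 = ((61/38 - 45/29) + (18 - (10 - 2*(-4)**2)))**2 = (59/1102 + (18 - (10 - 2*16)))**2 = (59/1102 + (18 - (10 - 32)))**2 = (59/1102 + (18 - 1*(-22)))**2 = (59/1102 + (18 + 22))**2 = (59/1102 + 40)**2 = (44139/1102)**2 = 1948251321/1214404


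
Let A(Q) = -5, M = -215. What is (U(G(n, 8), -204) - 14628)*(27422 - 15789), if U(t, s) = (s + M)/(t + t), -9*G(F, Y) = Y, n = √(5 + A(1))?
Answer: -2678812341/16 ≈ -1.6743e+8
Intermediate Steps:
n = 0 (n = √(5 - 5) = √0 = 0)
G(F, Y) = -Y/9
U(t, s) = (-215 + s)/(2*t) (U(t, s) = (s - 215)/(t + t) = (-215 + s)/((2*t)) = (-215 + s)*(1/(2*t)) = (-215 + s)/(2*t))
(U(G(n, 8), -204) - 14628)*(27422 - 15789) = ((-215 - 204)/(2*((-⅑*8))) - 14628)*(27422 - 15789) = ((½)*(-419)/(-8/9) - 14628)*11633 = ((½)*(-9/8)*(-419) - 14628)*11633 = (3771/16 - 14628)*11633 = -230277/16*11633 = -2678812341/16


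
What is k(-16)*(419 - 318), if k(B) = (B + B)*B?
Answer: 51712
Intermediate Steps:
k(B) = 2*B² (k(B) = (2*B)*B = 2*B²)
k(-16)*(419 - 318) = (2*(-16)²)*(419 - 318) = (2*256)*101 = 512*101 = 51712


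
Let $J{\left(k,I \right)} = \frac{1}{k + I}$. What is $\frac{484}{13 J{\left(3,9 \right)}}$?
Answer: $\frac{5808}{13} \approx 446.77$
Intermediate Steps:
$J{\left(k,I \right)} = \frac{1}{I + k}$
$\frac{484}{13 J{\left(3,9 \right)}} = \frac{484}{13 \frac{1}{9 + 3}} = \frac{484}{13 \cdot \frac{1}{12}} = \frac{484}{\frac{13}{12}} = 484 \cdot \frac{12}{13} = \frac{5808}{13}$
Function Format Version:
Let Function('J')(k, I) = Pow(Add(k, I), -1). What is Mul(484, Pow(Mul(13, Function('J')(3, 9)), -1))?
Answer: Rational(5808, 13) ≈ 446.77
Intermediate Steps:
Function('J')(k, I) = Pow(Add(I, k), -1)
Mul(484, Pow(Mul(13, Function('J')(3, 9)), -1)) = Mul(484, Pow(Mul(13, Pow(Add(9, 3), -1)), -1)) = Mul(484, Pow(Mul(13, Pow(12, -1)), -1)) = Mul(484, Pow(Mul(13, Rational(1, 12)), -1)) = Mul(484, Pow(Rational(13, 12), -1)) = Mul(484, Rational(12, 13)) = Rational(5808, 13)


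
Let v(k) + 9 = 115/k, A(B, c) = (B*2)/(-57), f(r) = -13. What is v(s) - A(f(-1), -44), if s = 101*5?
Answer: -53128/5757 ≈ -9.2284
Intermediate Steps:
s = 505
A(B, c) = -2*B/57 (A(B, c) = (2*B)*(-1/57) = -2*B/57)
v(k) = -9 + 115/k
v(s) - A(f(-1), -44) = (-9 + 115/505) - (-2)*(-13)/57 = (-9 + 115*(1/505)) - 1*26/57 = (-9 + 23/101) - 26/57 = -886/101 - 26/57 = -53128/5757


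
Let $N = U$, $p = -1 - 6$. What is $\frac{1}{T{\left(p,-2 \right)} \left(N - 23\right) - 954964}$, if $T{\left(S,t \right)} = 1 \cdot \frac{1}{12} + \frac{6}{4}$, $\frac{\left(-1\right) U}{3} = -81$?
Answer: $- \frac{3}{2863847} \approx -1.0475 \cdot 10^{-6}$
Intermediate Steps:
$U = 243$ ($U = \left(-3\right) \left(-81\right) = 243$)
$p = -7$ ($p = -1 - 6 = -7$)
$T{\left(S,t \right)} = \frac{19}{12}$ ($T{\left(S,t \right)} = 1 \cdot \frac{1}{12} + 6 \cdot \frac{1}{4} = \frac{1}{12} + \frac{3}{2} = \frac{19}{12}$)
$N = 243$
$\frac{1}{T{\left(p,-2 \right)} \left(N - 23\right) - 954964} = \frac{1}{\frac{19 \left(243 - 23\right)}{12} - 954964} = \frac{1}{\frac{19}{12} \cdot 220 - 954964} = \frac{1}{\frac{1045}{3} - 954964} = \frac{1}{- \frac{2863847}{3}} = - \frac{3}{2863847}$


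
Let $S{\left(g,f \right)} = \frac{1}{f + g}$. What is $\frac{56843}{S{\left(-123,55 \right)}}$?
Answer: $-3865324$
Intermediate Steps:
$\frac{56843}{S{\left(-123,55 \right)}} = \frac{56843}{\frac{1}{55 - 123}} = \frac{56843}{\frac{1}{-68}} = \frac{56843}{- \frac{1}{68}} = 56843 \left(-68\right) = -3865324$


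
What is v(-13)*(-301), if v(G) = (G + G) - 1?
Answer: 8127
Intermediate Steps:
v(G) = -1 + 2*G (v(G) = 2*G - 1 = -1 + 2*G)
v(-13)*(-301) = (-1 + 2*(-13))*(-301) = (-1 - 26)*(-301) = -27*(-301) = 8127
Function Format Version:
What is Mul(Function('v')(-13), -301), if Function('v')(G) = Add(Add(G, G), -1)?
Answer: 8127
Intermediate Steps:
Function('v')(G) = Add(-1, Mul(2, G)) (Function('v')(G) = Add(Mul(2, G), -1) = Add(-1, Mul(2, G)))
Mul(Function('v')(-13), -301) = Mul(Add(-1, Mul(2, -13)), -301) = Mul(Add(-1, -26), -301) = Mul(-27, -301) = 8127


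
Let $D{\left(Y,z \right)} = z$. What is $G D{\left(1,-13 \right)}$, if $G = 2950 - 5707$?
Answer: $35841$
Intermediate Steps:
$G = -2757$
$G D{\left(1,-13 \right)} = \left(-2757\right) \left(-13\right) = 35841$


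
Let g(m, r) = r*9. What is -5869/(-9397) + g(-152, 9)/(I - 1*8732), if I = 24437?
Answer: 10325978/16397765 ≈ 0.62972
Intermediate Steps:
g(m, r) = 9*r
-5869/(-9397) + g(-152, 9)/(I - 1*8732) = -5869/(-9397) + (9*9)/(24437 - 1*8732) = -5869*(-1/9397) + 81/(24437 - 8732) = 5869/9397 + 81/15705 = 5869/9397 + 81*(1/15705) = 5869/9397 + 9/1745 = 10325978/16397765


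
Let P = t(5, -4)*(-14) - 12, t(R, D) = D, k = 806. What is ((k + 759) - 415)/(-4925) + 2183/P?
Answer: 428027/8668 ≈ 49.380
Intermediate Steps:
P = 44 (P = -4*(-14) - 12 = 56 - 12 = 44)
((k + 759) - 415)/(-4925) + 2183/P = ((806 + 759) - 415)/(-4925) + 2183/44 = (1565 - 415)*(-1/4925) + 2183*(1/44) = 1150*(-1/4925) + 2183/44 = -46/197 + 2183/44 = 428027/8668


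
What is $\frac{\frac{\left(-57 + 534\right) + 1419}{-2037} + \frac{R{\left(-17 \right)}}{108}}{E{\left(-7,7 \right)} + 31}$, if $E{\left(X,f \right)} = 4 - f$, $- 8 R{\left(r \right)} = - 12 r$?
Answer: $- \frac{57047}{1368864} \approx -0.041675$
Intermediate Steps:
$R{\left(r \right)} = \frac{3 r}{2}$ ($R{\left(r \right)} = - \frac{\left(-12\right) r}{8} = \frac{3 r}{2}$)
$\frac{\frac{\left(-57 + 534\right) + 1419}{-2037} + \frac{R{\left(-17 \right)}}{108}}{E{\left(-7,7 \right)} + 31} = \frac{\frac{\left(-57 + 534\right) + 1419}{-2037} + \frac{\frac{3}{2} \left(-17\right)}{108}}{\left(4 - 7\right) + 31} = \frac{\left(477 + 1419\right) \left(- \frac{1}{2037}\right) - \frac{17}{72}}{\left(4 - 7\right) + 31} = \frac{1896 \left(- \frac{1}{2037}\right) - \frac{17}{72}}{-3 + 31} = \frac{- \frac{632}{679} - \frac{17}{72}}{28} = \left(- \frac{57047}{48888}\right) \frac{1}{28} = - \frac{57047}{1368864}$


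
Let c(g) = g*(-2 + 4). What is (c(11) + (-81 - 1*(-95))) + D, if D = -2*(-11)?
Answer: 58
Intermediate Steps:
c(g) = 2*g (c(g) = g*2 = 2*g)
D = 22
(c(11) + (-81 - 1*(-95))) + D = (2*11 + (-81 - 1*(-95))) + 22 = (22 + (-81 + 95)) + 22 = (22 + 14) + 22 = 36 + 22 = 58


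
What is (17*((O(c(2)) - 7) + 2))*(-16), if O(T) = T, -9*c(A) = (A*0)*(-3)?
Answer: 1360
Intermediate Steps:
c(A) = 0 (c(A) = -A*0*(-3)/9 = -0*(-3) = -⅑*0 = 0)
(17*((O(c(2)) - 7) + 2))*(-16) = (17*((0 - 7) + 2))*(-16) = (17*(-7 + 2))*(-16) = (17*(-5))*(-16) = -85*(-16) = 1360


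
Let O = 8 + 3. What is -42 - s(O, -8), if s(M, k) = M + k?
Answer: -45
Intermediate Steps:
O = 11
-42 - s(O, -8) = -42 - (11 - 8) = -42 - 1*3 = -42 - 3 = -45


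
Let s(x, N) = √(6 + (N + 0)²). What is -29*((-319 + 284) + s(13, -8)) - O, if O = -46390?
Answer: 47405 - 29*√70 ≈ 47162.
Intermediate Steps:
s(x, N) = √(6 + N²)
-29*((-319 + 284) + s(13, -8)) - O = -29*((-319 + 284) + √(6 + (-8)²)) - 1*(-46390) = -29*(-35 + √(6 + 64)) + 46390 = -29*(-35 + √70) + 46390 = (1015 - 29*√70) + 46390 = 47405 - 29*√70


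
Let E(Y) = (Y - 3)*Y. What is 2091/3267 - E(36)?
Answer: -1293035/1089 ≈ -1187.4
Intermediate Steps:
E(Y) = Y*(-3 + Y) (E(Y) = (-3 + Y)*Y = Y*(-3 + Y))
2091/3267 - E(36) = 2091/3267 - 36*(-3 + 36) = 2091*(1/3267) - 36*33 = 697/1089 - 1*1188 = 697/1089 - 1188 = -1293035/1089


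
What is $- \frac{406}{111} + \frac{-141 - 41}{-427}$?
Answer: $- \frac{21880}{6771} \approx -3.2314$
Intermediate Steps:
$- \frac{406}{111} + \frac{-141 - 41}{-427} = \left(-406\right) \frac{1}{111} - - \frac{26}{61} = - \frac{406}{111} + \frac{26}{61} = - \frac{21880}{6771}$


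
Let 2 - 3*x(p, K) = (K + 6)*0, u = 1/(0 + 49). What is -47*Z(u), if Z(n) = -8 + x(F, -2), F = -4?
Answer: 1034/3 ≈ 344.67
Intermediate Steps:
u = 1/49 ≈ 0.020408
x(p, K) = ⅔ (x(p, K) = ⅔ - (K + 6)*0/3 = ⅔ - (6 + K)*0/3 = ⅔ - ⅓*0 = ⅔ + 0 = ⅔)
Z(n) = -22/3 (Z(n) = -8 + ⅔ = -22/3)
-47*Z(u) = -47*(-22/3) = 1034/3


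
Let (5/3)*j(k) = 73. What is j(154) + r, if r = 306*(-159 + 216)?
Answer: 87429/5 ≈ 17486.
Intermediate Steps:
j(k) = 219/5 (j(k) = (⅗)*73 = 219/5)
r = 17442 (r = 306*57 = 17442)
j(154) + r = 219/5 + 17442 = 87429/5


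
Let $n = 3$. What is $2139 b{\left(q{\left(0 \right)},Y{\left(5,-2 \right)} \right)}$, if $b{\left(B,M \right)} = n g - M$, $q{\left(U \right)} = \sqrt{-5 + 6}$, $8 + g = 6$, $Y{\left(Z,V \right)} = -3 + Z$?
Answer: $-17112$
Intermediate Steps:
$g = -2$ ($g = -8 + 6 = -2$)
$q{\left(U \right)} = 1$ ($q{\left(U \right)} = \sqrt{1} = 1$)
$b{\left(B,M \right)} = -6 - M$ ($b{\left(B,M \right)} = 3 \left(-2\right) - M = -6 - M$)
$2139 b{\left(q{\left(0 \right)},Y{\left(5,-2 \right)} \right)} = 2139 \left(-6 - \left(-3 + 5\right)\right) = 2139 \left(-6 - 2\right) = 2139 \left(-8\right) = -17112$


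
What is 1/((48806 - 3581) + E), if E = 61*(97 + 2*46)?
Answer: 1/56754 ≈ 1.7620e-5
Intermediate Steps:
E = 11529 (E = 61*(97 + 92) = 61*189 = 11529)
1/((48806 - 3581) + E) = 1/((48806 - 3581) + 11529) = 1/(45225 + 11529) = 1/56754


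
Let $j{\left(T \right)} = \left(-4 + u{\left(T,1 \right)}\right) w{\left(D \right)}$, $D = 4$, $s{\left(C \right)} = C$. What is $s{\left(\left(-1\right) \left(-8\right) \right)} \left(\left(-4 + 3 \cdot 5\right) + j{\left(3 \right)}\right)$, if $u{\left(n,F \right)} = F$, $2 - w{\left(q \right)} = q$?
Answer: $136$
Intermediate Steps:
$w{\left(q \right)} = 2 - q$
$j{\left(T \right)} = 6$ ($j{\left(T \right)} = \left(-4 + 1\right) \left(2 - 4\right) = - 3 \left(2 - 4\right) = \left(-3\right) \left(-2\right) = 6$)
$s{\left(\left(-1\right) \left(-8\right) \right)} \left(\left(-4 + 3 \cdot 5\right) + j{\left(3 \right)}\right) = \left(-1\right) \left(-8\right) \left(\left(-4 + 3 \cdot 5\right) + 6\right) = 8 \left(\left(-4 + 15\right) + 6\right) = 8 \left(11 + 6\right) = 8 \cdot 17 = 136$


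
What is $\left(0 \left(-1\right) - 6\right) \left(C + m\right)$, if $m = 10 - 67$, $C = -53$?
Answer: $660$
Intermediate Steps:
$m = -57$
$\left(0 \left(-1\right) - 6\right) \left(C + m\right) = \left(0 \left(-1\right) - 6\right) \left(-53 - 57\right) = \left(0 - 6\right) \left(-110\right) = \left(-6\right) \left(-110\right) = 660$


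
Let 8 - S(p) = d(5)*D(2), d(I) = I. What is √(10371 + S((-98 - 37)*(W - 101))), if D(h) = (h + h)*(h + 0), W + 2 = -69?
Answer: 7*√211 ≈ 101.68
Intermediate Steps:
W = -71 (W = -2 - 69 = -71)
D(h) = 2*h² (D(h) = (2*h)*h = 2*h²)
S(p) = -32 (S(p) = 8 - 5*2*2² = 8 - 5*2*4 = 8 - 5*8 = 8 - 1*40 = 8 - 40 = -32)
√(10371 + S((-98 - 37)*(W - 101))) = √(10371 - 32) = √10339 = 7*√211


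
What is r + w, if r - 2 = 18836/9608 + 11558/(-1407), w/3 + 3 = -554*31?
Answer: -174169266559/3379614 ≈ -51535.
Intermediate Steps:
w = -51531 (w = -9 + 3*(-554*31) = -9 + 3*(-17174) = -9 - 51522 = -51531)
r = -14377525/3379614 (r = 2 + (18836/9608 + 11558/(-1407)) = 2 + (18836*(1/9608) + 11558*(-1/1407)) = 2 + (4709/2402 - 11558/1407) = 2 - 21136753/3379614 = -14377525/3379614 ≈ -4.2542)
r + w = -14377525/3379614 - 51531 = -174169266559/3379614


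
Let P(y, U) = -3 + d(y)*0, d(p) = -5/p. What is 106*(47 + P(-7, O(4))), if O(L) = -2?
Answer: 4664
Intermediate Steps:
P(y, U) = -3 (P(y, U) = -3 - 5/y*0 = -3 + 0 = -3)
106*(47 + P(-7, O(4))) = 106*(47 - 3) = 106*44 = 4664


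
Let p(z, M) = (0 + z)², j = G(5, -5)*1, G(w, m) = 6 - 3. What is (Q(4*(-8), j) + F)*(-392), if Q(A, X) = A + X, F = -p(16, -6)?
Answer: 111720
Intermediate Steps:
G(w, m) = 3
j = 3 (j = 3*1 = 3)
p(z, M) = z²
F = -256 (F = -1*16² = -1*256 = -256)
(Q(4*(-8), j) + F)*(-392) = ((4*(-8) + 3) - 256)*(-392) = ((-32 + 3) - 256)*(-392) = (-29 - 256)*(-392) = -285*(-392) = 111720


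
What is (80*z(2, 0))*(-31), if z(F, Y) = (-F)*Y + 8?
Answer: -19840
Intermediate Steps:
z(F, Y) = 8 - F*Y (z(F, Y) = -F*Y + 8 = 8 - F*Y)
(80*z(2, 0))*(-31) = (80*(8 - 1*2*0))*(-31) = (80*(8 + 0))*(-31) = (80*8)*(-31) = 640*(-31) = -19840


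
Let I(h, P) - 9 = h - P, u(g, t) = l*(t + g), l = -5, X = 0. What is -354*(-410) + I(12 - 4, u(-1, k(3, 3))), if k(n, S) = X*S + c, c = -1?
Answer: 145147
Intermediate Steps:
k(n, S) = -1 (k(n, S) = 0*S - 1 = 0 - 1 = -1)
u(g, t) = -5*g - 5*t (u(g, t) = -5*(t + g) = -5*(g + t) = -5*g - 5*t)
I(h, P) = 9 + h - P (I(h, P) = 9 + (h - P) = 9 + h - P)
-354*(-410) + I(12 - 4, u(-1, k(3, 3))) = -354*(-410) + (9 + (12 - 4) - (-5*(-1) - 5*(-1))) = 145140 + (9 + 8 - (5 + 5)) = 145140 + (9 + 8 - 1*10) = 145140 + (9 + 8 - 10) = 145140 + 7 = 145147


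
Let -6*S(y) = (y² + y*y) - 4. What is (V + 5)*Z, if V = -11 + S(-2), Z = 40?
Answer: -800/3 ≈ -266.67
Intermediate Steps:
S(y) = ⅔ - y²/3 (S(y) = -((y² + y*y) - 4)/6 = -((y² + y²) - 4)/6 = -(2*y² - 4)/6 = -(-4 + 2*y²)/6 = ⅔ - y²/3)
V = -35/3 (V = -11 + (⅔ - ⅓*(-2)²) = -11 + (⅔ - ⅓*4) = -11 + (⅔ - 4/3) = -11 - ⅔ = -35/3 ≈ -11.667)
(V + 5)*Z = (-35/3 + 5)*40 = -20/3*40 = -800/3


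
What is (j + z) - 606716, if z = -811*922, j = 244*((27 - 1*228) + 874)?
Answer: -1190246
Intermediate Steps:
j = 164212 (j = 244*((27 - 228) + 874) = 244*(-201 + 874) = 244*673 = 164212)
z = -747742
(j + z) - 606716 = (164212 - 747742) - 606716 = -583530 - 606716 = -1190246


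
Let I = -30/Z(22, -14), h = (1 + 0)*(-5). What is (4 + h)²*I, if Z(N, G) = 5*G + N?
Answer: 5/8 ≈ 0.62500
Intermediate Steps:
Z(N, G) = N + 5*G
h = -5 (h = 1*(-5) = -5)
I = 5/8 (I = -30/(22 + 5*(-14)) = -30/(22 - 70) = -30/(-48) = -30*(-1/48) = 5/8 ≈ 0.62500)
(4 + h)²*I = (4 - 5)²*(5/8) = (-1)²*(5/8) = 1*(5/8) = 5/8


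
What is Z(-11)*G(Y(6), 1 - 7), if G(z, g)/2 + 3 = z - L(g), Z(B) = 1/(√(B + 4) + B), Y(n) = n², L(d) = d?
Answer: -429/64 - 39*I*√7/64 ≈ -6.7031 - 1.6123*I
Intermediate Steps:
Z(B) = 1/(B + √(4 + B)) (Z(B) = 1/(√(4 + B) + B) = 1/(B + √(4 + B)))
G(z, g) = -6 - 2*g + 2*z (G(z, g) = -6 + 2*(z - g) = -6 + (-2*g + 2*z) = -6 - 2*g + 2*z)
Z(-11)*G(Y(6), 1 - 7) = (-6 - 2*(1 - 7) + 2*6²)/(-11 + √(4 - 11)) = (-6 - 2*(-6) + 2*36)/(-11 + √(-7)) = (-6 + 12 + 72)/(-11 + I*√7) = 78/(-11 + I*√7)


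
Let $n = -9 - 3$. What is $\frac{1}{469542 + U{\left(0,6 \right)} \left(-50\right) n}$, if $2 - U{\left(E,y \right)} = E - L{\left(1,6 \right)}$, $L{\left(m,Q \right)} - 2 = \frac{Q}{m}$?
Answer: $\frac{1}{475542} \approx 2.1029 \cdot 10^{-6}$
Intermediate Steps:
$n = -12$
$L{\left(m,Q \right)} = 2 + \frac{Q}{m}$
$U{\left(E,y \right)} = 10 - E$ ($U{\left(E,y \right)} = 2 - \left(E - \left(2 + \frac{6}{1}\right)\right) = 2 - \left(E - \left(2 + 6 \cdot 1\right)\right) = 2 - \left(E - \left(2 + 6\right)\right) = 2 - \left(E - 8\right) = 2 - \left(-8 + E\right) = 10 - E$)
$\frac{1}{469542 + U{\left(0,6 \right)} \left(-50\right) n} = \frac{1}{469542 + \left(10 - 0\right) \left(-50\right) \left(-12\right)} = \frac{1}{469542 + \left(10 + 0\right) \left(-50\right) \left(-12\right)} = \frac{1}{469542 + 10 \left(-50\right) \left(-12\right)} = \frac{1}{469542 - -6000} = \frac{1}{469542 + 6000} = \frac{1}{475542}$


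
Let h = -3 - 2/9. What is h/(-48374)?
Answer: 29/435366 ≈ 6.6611e-5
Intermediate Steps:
h = -29/9 (h = -3 - 2/9 = -29/9 ≈ -3.2222)
h/(-48374) = -29/9/(-48374) = -29/9*(-1/48374) = 29/435366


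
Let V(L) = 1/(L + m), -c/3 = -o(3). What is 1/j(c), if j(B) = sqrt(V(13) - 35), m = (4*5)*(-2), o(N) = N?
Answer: -3*I*sqrt(2838)/946 ≈ -0.16894*I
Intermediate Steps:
c = 9 (c = -(-3)*3 = -3*(-3) = 9)
m = -40 (m = 20*(-2) = -40)
V(L) = 1/(-40 + L) (V(L) = 1/(L - 40) = 1/(-40 + L))
j(B) = I*sqrt(2838)/9 (j(B) = sqrt(1/(-40 + 13) - 35) = sqrt(1/(-27) - 35) = sqrt(-1/27 - 35) = sqrt(-946/27) = I*sqrt(2838)/9)
1/j(c) = 1/(I*sqrt(2838)/9) = -3*I*sqrt(2838)/946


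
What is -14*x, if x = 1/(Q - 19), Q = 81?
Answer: -7/31 ≈ -0.22581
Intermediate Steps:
x = 1/62 (x = 1/(81 - 19) = 1/62 ≈ 0.016129)
-14*x = -14*1/62 = -7/31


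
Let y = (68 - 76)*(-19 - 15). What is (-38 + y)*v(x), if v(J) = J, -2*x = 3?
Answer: -351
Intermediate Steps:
x = -3/2 (x = -½*3 = -3/2 ≈ -1.5000)
y = 272 (y = -8*(-34) = 272)
(-38 + y)*v(x) = (-38 + 272)*(-3/2) = 234*(-3/2) = -351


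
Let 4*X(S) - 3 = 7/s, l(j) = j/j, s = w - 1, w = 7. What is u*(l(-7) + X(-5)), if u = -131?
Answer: -6419/24 ≈ -267.46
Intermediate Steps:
s = 6 (s = 7 - 1 = 6)
l(j) = 1
X(S) = 25/24 (X(S) = ¾ + (7/6)/4 = ¾ + (7*(⅙))/4 = ¾ + (¼)*(7/6) = ¾ + 7/24 = 25/24)
u*(l(-7) + X(-5)) = -131*(1 + 25/24) = -131*49/24 = -6419/24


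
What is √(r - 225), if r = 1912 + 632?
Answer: √2319 ≈ 48.156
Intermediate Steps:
r = 2544
√(r - 225) = √(2544 - 225) = √2319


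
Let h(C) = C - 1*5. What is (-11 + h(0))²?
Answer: 256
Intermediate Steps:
h(C) = -5 + C (h(C) = C - 5 = -5 + C)
(-11 + h(0))² = (-11 + (-5 + 0))² = (-11 - 5)² = (-16)² = 256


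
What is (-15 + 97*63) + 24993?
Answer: 31089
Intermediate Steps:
(-15 + 97*63) + 24993 = (-15 + 6111) + 24993 = 6096 + 24993 = 31089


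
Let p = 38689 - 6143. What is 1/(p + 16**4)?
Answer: 1/98082 ≈ 1.0196e-5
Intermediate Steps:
p = 32546
1/(p + 16**4) = 1/(32546 + 16**4) = 1/(32546 + 65536) = 1/98082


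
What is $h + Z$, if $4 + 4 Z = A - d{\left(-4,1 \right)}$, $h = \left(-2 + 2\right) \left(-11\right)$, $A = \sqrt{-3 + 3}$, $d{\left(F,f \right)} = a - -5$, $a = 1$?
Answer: $- \frac{5}{2} \approx -2.5$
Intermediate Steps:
$d{\left(F,f \right)} = 6$ ($d{\left(F,f \right)} = 1 - -5 = 1 + 5 = 6$)
$A = 0$ ($A = \sqrt{0} = 0$)
$h = 0$ ($h = 0 \left(-11\right) = 0$)
$Z = - \frac{5}{2}$ ($Z = -1 + \frac{0 - 6}{4} = -1 + \frac{1}{4} \left(-6\right) = -1 - \frac{3}{2} = - \frac{5}{2} \approx -2.5$)
$h + Z = 0 - \frac{5}{2} = - \frac{5}{2}$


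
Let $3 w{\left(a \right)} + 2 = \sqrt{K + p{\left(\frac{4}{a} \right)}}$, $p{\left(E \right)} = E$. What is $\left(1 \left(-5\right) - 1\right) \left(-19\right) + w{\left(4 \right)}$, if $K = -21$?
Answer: $\frac{340}{3} + \frac{2 i \sqrt{5}}{3} \approx 113.33 + 1.4907 i$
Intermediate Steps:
$w{\left(a \right)} = - \frac{2}{3} + \frac{\sqrt{-21 + \frac{4}{a}}}{3}$
$\left(1 \left(-5\right) - 1\right) \left(-19\right) + w{\left(4 \right)} = \left(1 \left(-5\right) - 1\right) \left(-19\right) - \left(\frac{2}{3} - \frac{\sqrt{\frac{4 - 84}{4}}}{3}\right) = \left(-5 - 1\right) \left(-19\right) - \left(\frac{2}{3} - \frac{\sqrt{\frac{4 - 84}{4}}}{3}\right) = \left(-6\right) \left(-19\right) - \left(\frac{2}{3} - \frac{\sqrt{\frac{1}{4} \left(-80\right)}}{3}\right) = 114 - \left(\frac{2}{3} - \frac{\sqrt{-20}}{3}\right) = 114 - \left(\frac{2}{3} - \frac{2 i \sqrt{5}}{3}\right) = \frac{340}{3} + \frac{2 i \sqrt{5}}{3}$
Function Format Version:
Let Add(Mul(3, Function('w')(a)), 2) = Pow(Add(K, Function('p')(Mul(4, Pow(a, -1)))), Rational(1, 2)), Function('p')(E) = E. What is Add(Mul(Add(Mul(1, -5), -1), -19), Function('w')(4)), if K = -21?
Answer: Add(Rational(340, 3), Mul(Rational(2, 3), I, Pow(5, Rational(1, 2)))) ≈ Add(113.33, Mul(1.4907, I))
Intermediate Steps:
Function('w')(a) = Add(Rational(-2, 3), Mul(Rational(1, 3), Pow(Add(-21, Mul(4, Pow(a, -1))), Rational(1, 2))))
Add(Mul(Add(Mul(1, -5), -1), -19), Function('w')(4)) = Add(Mul(Add(Mul(1, -5), -1), -19), Add(Rational(-2, 3), Mul(Rational(1, 3), Pow(Mul(Pow(4, -1), Add(4, Mul(-21, 4))), Rational(1, 2))))) = Add(Mul(Add(-5, -1), -19), Add(Rational(-2, 3), Mul(Rational(1, 3), Pow(Mul(Rational(1, 4), Add(4, -84)), Rational(1, 2))))) = Add(Mul(-6, -19), Add(Rational(-2, 3), Mul(Rational(1, 3), Pow(Mul(Rational(1, 4), -80), Rational(1, 2))))) = Add(114, Add(Rational(-2, 3), Mul(Rational(1, 3), Pow(-20, Rational(1, 2))))) = Add(114, Add(Rational(-2, 3), Mul(Rational(1, 3), Mul(2, I, Pow(5, Rational(1, 2)))))) = Add(114, Add(Rational(-2, 3), Mul(Rational(2, 3), I, Pow(5, Rational(1, 2))))) = Add(Rational(340, 3), Mul(Rational(2, 3), I, Pow(5, Rational(1, 2))))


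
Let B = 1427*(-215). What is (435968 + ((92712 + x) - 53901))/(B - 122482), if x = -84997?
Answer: -389782/429287 ≈ -0.90798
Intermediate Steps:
B = -306805
(435968 + ((92712 + x) - 53901))/(B - 122482) = (435968 + ((92712 - 84997) - 53901))/(-306805 - 122482) = (435968 + (7715 - 53901))/(-429287) = (435968 - 46186)*(-1/429287) = 389782*(-1/429287) = -389782/429287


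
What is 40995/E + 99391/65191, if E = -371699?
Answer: 34271030264/24231429509 ≈ 1.4143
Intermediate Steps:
40995/E + 99391/65191 = 40995/(-371699) + 99391/65191 = 40995*(-1/371699) + 99391*(1/65191) = -40995/371699 + 99391/65191 = 34271030264/24231429509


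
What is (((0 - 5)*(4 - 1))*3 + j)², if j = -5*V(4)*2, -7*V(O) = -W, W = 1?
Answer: 105625/49 ≈ 2155.6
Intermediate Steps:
V(O) = ⅐ (V(O) = -(-1)/7 = -⅐*(-1) = ⅐)
j = -10/7 (j = -5*⅐*2 = -5/7*2 = -10/7 ≈ -1.4286)
(((0 - 5)*(4 - 1))*3 + j)² = (((0 - 5)*(4 - 1))*3 - 10/7)² = (-5*3*3 - 10/7)² = (-15*3 - 10/7)² = (-45 - 10/7)² = (-325/7)² = 105625/49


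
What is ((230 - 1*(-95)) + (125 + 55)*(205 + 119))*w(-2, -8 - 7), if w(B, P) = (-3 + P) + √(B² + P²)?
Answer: -1055610 + 58645*√229 ≈ -1.6815e+5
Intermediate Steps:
w(B, P) = -3 + P + √(B² + P²)
((230 - 1*(-95)) + (125 + 55)*(205 + 119))*w(-2, -8 - 7) = ((230 - 1*(-95)) + (125 + 55)*(205 + 119))*(-3 + (-8 - 7) + √((-2)² + (-8 - 7)²)) = ((230 + 95) + 180*324)*(-3 - 15 + √(4 + (-15)²)) = (325 + 58320)*(-3 - 15 + √(4 + 225)) = 58645*(-3 - 15 + √229) = 58645*(-18 + √229) = -1055610 + 58645*√229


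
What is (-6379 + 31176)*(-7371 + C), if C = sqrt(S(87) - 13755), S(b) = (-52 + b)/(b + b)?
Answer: -182778687 + 24797*I*sqrt(416440290)/174 ≈ -1.8278e+8 + 2.9082e+6*I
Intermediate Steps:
S(b) = (-52 + b)/(2*b) (S(b) = (-52 + b)/((2*b)) = (-52 + b)*(1/(2*b)) = (-52 + b)/(2*b))
C = I*sqrt(416440290)/174 (C = sqrt((1/2)*(-52 + 87)/87 - 13755) = sqrt((1/2)*(1/87)*35 - 13755) = sqrt(35/174 - 13755) = sqrt(-2393335/174) = I*sqrt(416440290)/174 ≈ 117.28*I)
(-6379 + 31176)*(-7371 + C) = (-6379 + 31176)*(-7371 + I*sqrt(416440290)/174) = 24797*(-7371 + I*sqrt(416440290)/174) = -182778687 + 24797*I*sqrt(416440290)/174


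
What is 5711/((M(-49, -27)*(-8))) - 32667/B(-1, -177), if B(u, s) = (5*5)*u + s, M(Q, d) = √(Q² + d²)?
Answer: 32667/202 - 5711*√3130/25040 ≈ 148.96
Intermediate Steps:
B(u, s) = s + 25*u (B(u, s) = 25*u + s = s + 25*u)
5711/((M(-49, -27)*(-8))) - 32667/B(-1, -177) = 5711/((√((-49)² + (-27)²)*(-8))) - 32667/(-177 + 25*(-1)) = 5711/((√(2401 + 729)*(-8))) - 32667/(-177 - 25) = 5711/((√3130*(-8))) - 32667/(-202) = 5711/((-8*√3130)) - 32667*(-1/202) = 5711*(-√3130/25040) + 32667/202 = -5711*√3130/25040 + 32667/202 = 32667/202 - 5711*√3130/25040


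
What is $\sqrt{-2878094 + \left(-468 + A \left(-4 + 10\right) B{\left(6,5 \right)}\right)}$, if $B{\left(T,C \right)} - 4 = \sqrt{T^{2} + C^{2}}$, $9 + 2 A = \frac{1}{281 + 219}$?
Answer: $\frac{\sqrt{-7196674940 - 67485 \sqrt{61}}}{50} \approx 1696.7 i$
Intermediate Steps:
$A = - \frac{4499}{1000}$ ($A = - \frac{9}{2} + \frac{1}{2 \left(281 + 219\right)} = - \frac{9}{2} + \frac{1}{2 \cdot 500} = - \frac{9}{2} + \frac{1}{2} \cdot \frac{1}{500} = - \frac{9}{2} + \frac{1}{1000} = - \frac{4499}{1000} \approx -4.499$)
$B{\left(T,C \right)} = 4 + \sqrt{C^{2} + T^{2}}$ ($B{\left(T,C \right)} = 4 + \sqrt{T^{2} + C^{2}} = 4 + \sqrt{C^{2} + T^{2}}$)
$\sqrt{-2878094 + \left(-468 + A \left(-4 + 10\right) B{\left(6,5 \right)}\right)} = \sqrt{-2878094 - \left(468 + \frac{4499 \left(-4 + 10\right) \left(4 + \sqrt{5^{2} + 6^{2}}\right)}{1000}\right)} = \sqrt{-2878094 - \left(468 + \frac{4499 \cdot 6 \left(4 + \sqrt{25 + 36}\right)}{1000}\right)} = \sqrt{-2878094 - \left(468 + \frac{4499 \cdot 6 \left(4 + \sqrt{61}\right)}{1000}\right)} = \sqrt{-2878094 - \left(468 + \frac{4499 \left(24 + 6 \sqrt{61}\right)}{1000}\right)} = \sqrt{-2878094 - \left(\frac{71997}{125} + \frac{13497 \sqrt{61}}{500}\right)} = \sqrt{- \frac{359833747}{125} - \frac{13497 \sqrt{61}}{500}}$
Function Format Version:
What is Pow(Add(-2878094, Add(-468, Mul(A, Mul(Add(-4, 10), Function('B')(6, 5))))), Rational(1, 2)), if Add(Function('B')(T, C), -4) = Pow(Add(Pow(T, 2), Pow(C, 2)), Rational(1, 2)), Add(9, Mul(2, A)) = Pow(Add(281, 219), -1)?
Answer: Mul(Rational(1, 50), Pow(Add(-7196674940, Mul(-67485, Pow(61, Rational(1, 2)))), Rational(1, 2))) ≈ Mul(1696.7, I)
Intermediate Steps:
A = Rational(-4499, 1000) (A = Add(Rational(-9, 2), Mul(Rational(1, 2), Pow(Add(281, 219), -1))) = Add(Rational(-9, 2), Mul(Rational(1, 2), Pow(500, -1))) = Add(Rational(-9, 2), Mul(Rational(1, 2), Rational(1, 500))) = Add(Rational(-9, 2), Rational(1, 1000)) = Rational(-4499, 1000) ≈ -4.4990)
Function('B')(T, C) = Add(4, Pow(Add(Pow(C, 2), Pow(T, 2)), Rational(1, 2))) (Function('B')(T, C) = Add(4, Pow(Add(Pow(T, 2), Pow(C, 2)), Rational(1, 2))) = Add(4, Pow(Add(Pow(C, 2), Pow(T, 2)), Rational(1, 2))))
Pow(Add(-2878094, Add(-468, Mul(A, Mul(Add(-4, 10), Function('B')(6, 5))))), Rational(1, 2)) = Pow(Add(-2878094, Add(-468, Mul(Rational(-4499, 1000), Mul(Add(-4, 10), Add(4, Pow(Add(Pow(5, 2), Pow(6, 2)), Rational(1, 2))))))), Rational(1, 2)) = Pow(Add(-2878094, Add(-468, Mul(Rational(-4499, 1000), Mul(6, Add(4, Pow(Add(25, 36), Rational(1, 2))))))), Rational(1, 2)) = Pow(Add(-2878094, Add(-468, Mul(Rational(-4499, 1000), Mul(6, Add(4, Pow(61, Rational(1, 2))))))), Rational(1, 2)) = Pow(Add(-2878094, Add(-468, Mul(Rational(-4499, 1000), Add(24, Mul(6, Pow(61, Rational(1, 2))))))), Rational(1, 2)) = Pow(Add(-2878094, Add(-468, Add(Rational(-13497, 125), Mul(Rational(-13497, 500), Pow(61, Rational(1, 2)))))), Rational(1, 2)) = Pow(Add(-2878094, Add(Rational(-71997, 125), Mul(Rational(-13497, 500), Pow(61, Rational(1, 2))))), Rational(1, 2)) = Pow(Add(Rational(-359833747, 125), Mul(Rational(-13497, 500), Pow(61, Rational(1, 2)))), Rational(1, 2))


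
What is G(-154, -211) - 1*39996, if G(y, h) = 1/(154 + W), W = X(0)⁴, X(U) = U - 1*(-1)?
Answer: -6199379/155 ≈ -39996.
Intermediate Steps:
X(U) = 1 + U (X(U) = U + 1 = 1 + U)
W = 1 (W = (1 + 0)⁴ = 1⁴ = 1)
G(y, h) = 1/155 (G(y, h) = 1/(154 + 1) = 1/155)
G(-154, -211) - 1*39996 = 1/155 - 1*39996 = 1/155 - 39996 = -6199379/155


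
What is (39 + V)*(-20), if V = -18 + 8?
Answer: -580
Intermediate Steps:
V = -10
(39 + V)*(-20) = (39 - 10)*(-20) = 29*(-20) = -580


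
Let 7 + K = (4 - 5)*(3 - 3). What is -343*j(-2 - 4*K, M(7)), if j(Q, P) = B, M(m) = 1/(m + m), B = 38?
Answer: -13034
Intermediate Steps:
K = -7 (K = -7 + (4 - 5)*(3 - 3) = -7 - 1*0 = -7 + 0 = -7)
M(m) = 1/(2*m)
j(Q, P) = 38
-343*j(-2 - 4*K, M(7)) = -343*38 = -13034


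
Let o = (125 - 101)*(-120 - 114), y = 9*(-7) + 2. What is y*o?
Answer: 342576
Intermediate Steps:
y = -61 (y = -63 + 2 = -61)
o = -5616 (o = 24*(-234) = -5616)
y*o = -61*(-5616) = 342576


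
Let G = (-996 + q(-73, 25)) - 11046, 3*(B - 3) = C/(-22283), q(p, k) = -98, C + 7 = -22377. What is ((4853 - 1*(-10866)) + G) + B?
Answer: 239475502/66849 ≈ 3582.3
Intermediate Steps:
C = -22384 (C = -7 - 22377 = -22384)
B = 222931/66849 (B = 3 + (-22384/(-22283))/3 = 3 + (-22384*(-1/22283))/3 = 3 + (⅓)*(22384/22283) = 3 + 22384/66849 = 222931/66849 ≈ 3.3348)
G = -12140 (G = (-996 - 98) - 11046 = -1094 - 11046 = -12140)
((4853 - 1*(-10866)) + G) + B = ((4853 - 1*(-10866)) - 12140) + 222931/66849 = ((4853 + 10866) - 12140) + 222931/66849 = (15719 - 12140) + 222931/66849 = 3579 + 222931/66849 = 239475502/66849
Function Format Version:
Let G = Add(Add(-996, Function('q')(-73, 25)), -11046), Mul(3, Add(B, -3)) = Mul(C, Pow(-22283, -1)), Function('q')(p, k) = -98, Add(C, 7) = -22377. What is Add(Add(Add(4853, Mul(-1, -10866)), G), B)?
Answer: Rational(239475502, 66849) ≈ 3582.3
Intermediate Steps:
C = -22384 (C = Add(-7, -22377) = -22384)
B = Rational(222931, 66849) (B = Add(3, Mul(Rational(1, 3), Mul(-22384, Pow(-22283, -1)))) = Add(3, Mul(Rational(1, 3), Mul(-22384, Rational(-1, 22283)))) = Add(3, Mul(Rational(1, 3), Rational(22384, 22283))) = Add(3, Rational(22384, 66849)) = Rational(222931, 66849) ≈ 3.3348)
G = -12140 (G = Add(Add(-996, -98), -11046) = Add(-1094, -11046) = -12140)
Add(Add(Add(4853, Mul(-1, -10866)), G), B) = Add(Add(Add(4853, Mul(-1, -10866)), -12140), Rational(222931, 66849)) = Add(Add(Add(4853, 10866), -12140), Rational(222931, 66849)) = Add(Add(15719, -12140), Rational(222931, 66849)) = Add(3579, Rational(222931, 66849)) = Rational(239475502, 66849)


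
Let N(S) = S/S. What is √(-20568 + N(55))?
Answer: I*√20567 ≈ 143.41*I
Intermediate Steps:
N(S) = 1
√(-20568 + N(55)) = √(-20568 + 1) = √(-20567) = I*√20567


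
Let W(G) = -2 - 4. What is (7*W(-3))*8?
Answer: -336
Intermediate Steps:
W(G) = -6
(7*W(-3))*8 = (7*(-6))*8 = -42*8 = -336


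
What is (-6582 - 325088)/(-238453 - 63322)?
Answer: 66334/60355 ≈ 1.0991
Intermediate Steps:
(-6582 - 325088)/(-238453 - 63322) = -331670/(-301775) = -331670*(-1/301775) = 66334/60355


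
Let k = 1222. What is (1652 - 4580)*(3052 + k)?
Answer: -12514272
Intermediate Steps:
(1652 - 4580)*(3052 + k) = (1652 - 4580)*(3052 + 1222) = -2928*4274 = -12514272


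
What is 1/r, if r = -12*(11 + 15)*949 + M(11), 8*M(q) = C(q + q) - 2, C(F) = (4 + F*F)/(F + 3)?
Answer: -100/29608581 ≈ -3.3774e-6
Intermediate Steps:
C(F) = (4 + F**2)/(3 + F)
M(q) = -1/4 + (4 + 4*q**2)/(8*(3 + 2*q)) (M(q) = ((4 + (q + q)**2)/(3 + (q + q)) - 2)/8 = ((4 + (2*q)**2)/(3 + 2*q) - 2)/8 = ((4 + 4*q**2)/(3 + 2*q) - 2)/8 = (-2 + (4 + 4*q**2)/(3 + 2*q))/8 = -1/4 + (4 + 4*q**2)/(8*(3 + 2*q)))
r = -29608581/100 (r = -12*(11 + 15)*949 + (-1 - 2*11 + 2*11**2)/(4*(3 + 2*11)) = -12*26*949 + (-1 - 22 + 2*121)/(4*(3 + 22)) = -312*949 + (1/4)*(-1 - 22 + 242)/25 = -296088 + (1/4)*(1/25)*219 = -296088 + 219/100 = -29608581/100 ≈ -2.9609e+5)
1/r = 1/(-29608581/100) = -100/29608581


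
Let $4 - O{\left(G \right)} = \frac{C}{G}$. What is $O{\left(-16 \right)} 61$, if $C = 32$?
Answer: $366$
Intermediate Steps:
$O{\left(G \right)} = 4 - \frac{32}{G}$
$O{\left(-16 \right)} 61 = \left(4 - \frac{32}{-16}\right) 61 = \left(4 - -2\right) 61 = \left(4 + 2\right) 61 = 6 \cdot 61 = 366$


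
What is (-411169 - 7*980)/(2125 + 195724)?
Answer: -418029/197849 ≈ -2.1129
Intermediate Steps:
(-411169 - 7*980)/(2125 + 195724) = (-411169 - 6860)/197849 = -418029*1/197849 = -418029/197849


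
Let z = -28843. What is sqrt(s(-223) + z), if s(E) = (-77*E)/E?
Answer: 2*I*sqrt(7230) ≈ 170.06*I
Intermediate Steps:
s(E) = -77
sqrt(s(-223) + z) = sqrt(-77 - 28843) = sqrt(-28920) = 2*I*sqrt(7230)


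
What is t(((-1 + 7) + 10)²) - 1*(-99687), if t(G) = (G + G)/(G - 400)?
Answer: 897151/9 ≈ 99684.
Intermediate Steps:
t(G) = 2*G/(-400 + G) (t(G) = (2*G)/(-400 + G) = 2*G/(-400 + G))
t(((-1 + 7) + 10)²) - 1*(-99687) = 2*((-1 + 7) + 10)²/(-400 + ((-1 + 7) + 10)²) - 1*(-99687) = 2*(6 + 10)²/(-400 + (6 + 10)²) + 99687 = 2*16²/(-400 + 16²) + 99687 = 2*256/(-400 + 256) + 99687 = 2*256/(-144) + 99687 = 2*256*(-1/144) + 99687 = -32/9 + 99687 = 897151/9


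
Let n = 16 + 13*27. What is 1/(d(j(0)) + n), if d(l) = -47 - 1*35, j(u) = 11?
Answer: 1/285 ≈ 0.0035088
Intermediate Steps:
d(l) = -82 (d(l) = -47 - 35 = -82)
n = 367 (n = 16 + 351 = 367)
1/(d(j(0)) + n) = 1/(-82 + 367) = 1/285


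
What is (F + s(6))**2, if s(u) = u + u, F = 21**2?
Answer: 205209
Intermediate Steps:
F = 441
s(u) = 2*u
(F + s(6))**2 = (441 + 2*6)**2 = (441 + 12)**2 = 453**2 = 205209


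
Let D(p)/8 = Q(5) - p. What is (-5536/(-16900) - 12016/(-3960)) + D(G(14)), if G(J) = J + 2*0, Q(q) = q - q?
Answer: -45440594/418275 ≈ -108.64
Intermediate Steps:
Q(q) = 0
G(J) = J (G(J) = J + 0 = J)
D(p) = -8*p (D(p) = 8*(0 - p) = 8*(-p) = -8*p)
(-5536/(-16900) - 12016/(-3960)) + D(G(14)) = (-5536/(-16900) - 12016/(-3960)) - 8*14 = (-5536*(-1/16900) - 12016*(-1/3960)) - 112 = (1384/4225 + 1502/495) - 112 = 1406206/418275 - 112 = -45440594/418275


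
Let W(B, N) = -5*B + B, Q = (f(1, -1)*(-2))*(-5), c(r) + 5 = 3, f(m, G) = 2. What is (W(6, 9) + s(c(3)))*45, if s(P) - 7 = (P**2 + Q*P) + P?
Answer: -2475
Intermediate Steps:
c(r) = -2 (c(r) = -5 + 3 = -2)
Q = 20 (Q = (2*(-2))*(-5) = -4*(-5) = 20)
W(B, N) = -4*B
s(P) = 7 + P**2 + 21*P (s(P) = 7 + ((P**2 + 20*P) + P) = 7 + (P**2 + 21*P) = 7 + P**2 + 21*P)
(W(6, 9) + s(c(3)))*45 = (-4*6 + (7 + (-2)**2 + 21*(-2)))*45 = (-24 + (7 + 4 - 42))*45 = (-24 - 31)*45 = -55*45 = -2475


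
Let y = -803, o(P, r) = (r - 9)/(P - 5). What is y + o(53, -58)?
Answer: -38611/48 ≈ -804.40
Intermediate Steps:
o(P, r) = (-9 + r)/(-5 + P)
y + o(53, -58) = -803 + (-9 - 58)/(-5 + 53) = -803 - 67/48 = -38611/48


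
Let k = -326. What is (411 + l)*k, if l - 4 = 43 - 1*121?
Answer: -109862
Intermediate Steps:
l = -74 (l = 4 + (43 - 1*121) = 4 + (43 - 121) = 4 - 78 = -74)
(411 + l)*k = (411 - 74)*(-326) = 337*(-326) = -109862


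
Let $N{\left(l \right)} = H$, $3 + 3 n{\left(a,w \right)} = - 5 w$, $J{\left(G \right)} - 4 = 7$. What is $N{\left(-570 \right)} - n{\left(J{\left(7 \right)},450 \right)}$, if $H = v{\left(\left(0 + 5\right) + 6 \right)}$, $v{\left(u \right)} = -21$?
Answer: $730$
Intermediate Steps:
$J{\left(G \right)} = 11$ ($J{\left(G \right)} = 4 + 7 = 11$)
$n{\left(a,w \right)} = -1 - \frac{5 w}{3}$ ($n{\left(a,w \right)} = -1 + \frac{\left(-5\right) w}{3} = -1 - \frac{5 w}{3}$)
$H = -21$
$N{\left(l \right)} = -21$
$N{\left(-570 \right)} - n{\left(J{\left(7 \right)},450 \right)} = -21 - \left(-1 - 750\right) = -21 - -751 = -21 + 751 = 730$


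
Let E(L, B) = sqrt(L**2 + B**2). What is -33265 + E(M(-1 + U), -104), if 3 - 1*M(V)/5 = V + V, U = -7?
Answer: -33265 + sqrt(19841) ≈ -33124.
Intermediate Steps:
M(V) = 15 - 10*V (M(V) = 15 - 5*(V + V) = 15 - 10*V)
E(L, B) = sqrt(B**2 + L**2)
-33265 + E(M(-1 + U), -104) = -33265 + sqrt((-104)**2 + (15 - 10*(-1 - 7))**2) = -33265 + sqrt(10816 + (15 - 10*(-8))**2) = -33265 + sqrt(10816 + (15 + 80)**2) = -33265 + sqrt(10816 + 95**2) = -33265 + sqrt(10816 + 9025) = -33265 + sqrt(19841)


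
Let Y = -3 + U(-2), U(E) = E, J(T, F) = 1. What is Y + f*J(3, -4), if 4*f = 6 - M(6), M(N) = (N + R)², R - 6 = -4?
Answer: -39/2 ≈ -19.500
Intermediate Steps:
R = 2 (R = 6 - 4 = 2)
Y = -5 (Y = -3 - 2 = -5)
M(N) = (2 + N)² (M(N) = (N + 2)² = (2 + N)²)
f = -29/2 (f = (6 - (2 + 6)²)/4 = (6 - 1*8²)/4 = (6 - 1*64)/4 = (6 - 64)/4 = (¼)*(-58) = -29/2 ≈ -14.500)
Y + f*J(3, -4) = -5 - 29/2*1 = -5 - 29/2 = -39/2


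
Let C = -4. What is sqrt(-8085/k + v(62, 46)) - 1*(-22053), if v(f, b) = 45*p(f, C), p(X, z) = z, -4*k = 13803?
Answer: 22053 + 10*I*sqrt(37608574)/4601 ≈ 22053.0 + 13.329*I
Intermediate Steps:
k = -13803/4 (k = -1/4*13803 = -13803/4 ≈ -3450.8)
v(f, b) = -180 (v(f, b) = 45*(-4) = -180)
sqrt(-8085/k + v(62, 46)) - 1*(-22053) = sqrt(-8085/(-13803/4) - 180) - 1*(-22053) = sqrt(-8085*(-4/13803) - 180) + 22053 = sqrt(10780/4601 - 180) + 22053 = sqrt(-817400/4601) + 22053 = 10*I*sqrt(37608574)/4601 + 22053 = 22053 + 10*I*sqrt(37608574)/4601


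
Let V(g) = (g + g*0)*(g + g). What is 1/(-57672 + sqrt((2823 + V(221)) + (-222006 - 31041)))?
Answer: -28836/1663106063 - I*sqrt(152542)/3326212126 ≈ -1.7339e-5 - 1.1742e-7*I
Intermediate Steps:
V(g) = 2*g**2 (V(g) = (g + 0)*(2*g) = g*(2*g) = 2*g**2)
1/(-57672 + sqrt((2823 + V(221)) + (-222006 - 31041))) = 1/(-57672 + sqrt((2823 + 2*221**2) + (-222006 - 31041))) = 1/(-57672 + sqrt((2823 + 2*48841) - 253047)) = 1/(-57672 + sqrt((2823 + 97682) - 253047)) = 1/(-57672 + sqrt(100505 - 253047)) = 1/(-57672 + sqrt(-152542)) = 1/(-57672 + I*sqrt(152542))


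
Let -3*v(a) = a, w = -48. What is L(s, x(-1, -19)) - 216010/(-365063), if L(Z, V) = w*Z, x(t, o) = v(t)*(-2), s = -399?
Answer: 6991902586/365063 ≈ 19153.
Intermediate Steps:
v(a) = -a/3
x(t, o) = 2*t/3 (x(t, o) = -t/3*(-2) = 2*t/3)
L(Z, V) = -48*Z
L(s, x(-1, -19)) - 216010/(-365063) = -48*(-399) - 216010/(-365063) = 19152 - 216010*(-1)/365063 = 19152 - 1*(-216010/365063) = 19152 + 216010/365063 = 6991902586/365063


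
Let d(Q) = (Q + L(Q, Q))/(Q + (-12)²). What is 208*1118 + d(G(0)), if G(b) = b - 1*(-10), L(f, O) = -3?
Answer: 5115969/22 ≈ 2.3254e+5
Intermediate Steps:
G(b) = 10 + b (G(b) = b + 10 = 10 + b)
d(Q) = (-3 + Q)/(144 + Q) (d(Q) = (Q - 3)/(Q + (-12)²) = (-3 + Q)/(Q + 144) = (-3 + Q)/(144 + Q))
208*1118 + d(G(0)) = 208*1118 + (-3 + (10 + 0))/(144 + (10 + 0)) = 232544 + (-3 + 10)/(144 + 10) = 232544 + 7/154 = 232544 + (1/154)*7 = 232544 + 1/22 = 5115969/22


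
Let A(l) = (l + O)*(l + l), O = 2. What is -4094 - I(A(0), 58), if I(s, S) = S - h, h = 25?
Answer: -4127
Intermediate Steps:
A(l) = 2*l*(2 + l) (A(l) = (l + 2)*(l + l) = (2 + l)*(2*l) = 2*l*(2 + l))
I(s, S) = -25 + S (I(s, S) = S - 1*25 = S - 25 = -25 + S)
-4094 - I(A(0), 58) = -4094 - (-25 + 58) = -4094 - 1*33 = -4094 - 33 = -4127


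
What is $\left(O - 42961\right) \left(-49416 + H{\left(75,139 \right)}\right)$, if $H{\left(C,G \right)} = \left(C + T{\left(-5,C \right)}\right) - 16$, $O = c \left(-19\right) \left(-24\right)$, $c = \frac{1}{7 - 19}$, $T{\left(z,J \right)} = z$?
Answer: $2122516638$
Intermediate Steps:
$c = - \frac{1}{12}$ ($c = \frac{1}{-12} = - \frac{1}{12} \approx -0.083333$)
$O = -38$ ($O = \left(- \frac{1}{12}\right) \left(-19\right) \left(-24\right) = \frac{19}{12} \left(-24\right) = -38$)
$H{\left(C,G \right)} = -21 + C$ ($H{\left(C,G \right)} = \left(C - 5\right) - 16 = \left(-5 + C\right) - 16 = -21 + C$)
$\left(O - 42961\right) \left(-49416 + H{\left(75,139 \right)}\right) = \left(-38 - 42961\right) \left(-49416 + \left(-21 + 75\right)\right) = - 42999 \left(-49416 + 54\right) = \left(-42999\right) \left(-49362\right) = 2122516638$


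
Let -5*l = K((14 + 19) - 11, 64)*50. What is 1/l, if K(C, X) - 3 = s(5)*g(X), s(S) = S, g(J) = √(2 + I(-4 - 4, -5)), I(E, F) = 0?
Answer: 3/410 - √2/82 ≈ -0.0099294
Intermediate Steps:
g(J) = √2 (g(J) = √(2 + 0) = √2)
K(C, X) = 3 + 5*√2
l = -30 - 50*√2 (l = -(3 + 5*√2)*50/5 = -(150 + 250*√2)/5 = -30 - 50*√2 ≈ -100.71)
1/l = 1/(-30 - 50*√2)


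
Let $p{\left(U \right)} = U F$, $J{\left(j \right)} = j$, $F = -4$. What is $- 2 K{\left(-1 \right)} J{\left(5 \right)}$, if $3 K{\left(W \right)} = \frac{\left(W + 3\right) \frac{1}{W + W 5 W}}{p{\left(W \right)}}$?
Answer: $- \frac{5}{12} \approx -0.41667$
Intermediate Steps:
$p{\left(U \right)} = - 4 U$ ($p{\left(U \right)} = U \left(-4\right) = - 4 U$)
$K{\left(W \right)} = - \frac{3 + W}{12 W \left(W + 5 W^{2}\right)}$ ($K{\left(W \right)} = \frac{\frac{W + 3}{W + W 5 W} \frac{1}{\left(-4\right) W}}{3} = \frac{\frac{3 + W}{W + 5 W W} \left(- \frac{1}{4 W}\right)}{3} = \frac{\frac{3 + W}{W + 5 W^{2}} \left(- \frac{1}{4 W}\right)}{3} = \frac{\left(- \frac{1}{4}\right) \frac{1}{W} \frac{1}{W + 5 W^{2}} \left(3 + W\right)}{3} = - \frac{3 + W}{12 W \left(W + 5 W^{2}\right)}$)
$- 2 K{\left(-1 \right)} J{\left(5 \right)} = - 2 \frac{-3 - -1}{12 \cdot 1 \left(1 + 5 \left(-1\right)\right)} 5 = - 2 \cdot \frac{1}{12} \cdot 1 \frac{1}{1 - 5} \left(-3 + 1\right) 5 = - 2 \cdot \frac{1}{12} \cdot 1 \frac{1}{-4} \left(-2\right) 5 = - 2 \cdot \frac{1}{12} \cdot 1 \left(- \frac{1}{4}\right) \left(-2\right) 5 = \left(-2\right) \frac{1}{24} \cdot 5 = \left(- \frac{1}{12}\right) 5 = - \frac{5}{12}$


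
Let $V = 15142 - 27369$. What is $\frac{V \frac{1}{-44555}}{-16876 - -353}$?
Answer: $- \frac{12227}{736182265} \approx -1.6609 \cdot 10^{-5}$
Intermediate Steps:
$V = -12227$ ($V = 15142 - 27369 = -12227$)
$\frac{V \frac{1}{-44555}}{-16876 - -353} = \frac{\left(-12227\right) \frac{1}{-44555}}{-16876 - -353} = \frac{\left(-12227\right) \left(- \frac{1}{44555}\right)}{-16876 + 353} = \frac{12227}{44555 \left(-16523\right)} = \frac{12227}{44555} \left(- \frac{1}{16523}\right) = - \frac{12227}{736182265}$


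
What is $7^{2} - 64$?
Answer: $-15$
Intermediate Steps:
$7^{2} - 64 = 49 - 64 = -15$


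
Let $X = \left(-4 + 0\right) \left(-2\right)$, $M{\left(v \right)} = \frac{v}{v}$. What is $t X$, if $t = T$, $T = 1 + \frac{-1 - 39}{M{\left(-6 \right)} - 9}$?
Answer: $48$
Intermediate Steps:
$M{\left(v \right)} = 1$
$X = 8$ ($X = \left(-4\right) \left(-2\right) = 8$)
$T = 6$ ($T = 1 + \frac{-1 - 39}{1 - 9} = 1 - \frac{40}{-8} = 1 - -5 = 1 + 5 = 6$)
$t = 6$
$t X = 6 \cdot 8 = 48$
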